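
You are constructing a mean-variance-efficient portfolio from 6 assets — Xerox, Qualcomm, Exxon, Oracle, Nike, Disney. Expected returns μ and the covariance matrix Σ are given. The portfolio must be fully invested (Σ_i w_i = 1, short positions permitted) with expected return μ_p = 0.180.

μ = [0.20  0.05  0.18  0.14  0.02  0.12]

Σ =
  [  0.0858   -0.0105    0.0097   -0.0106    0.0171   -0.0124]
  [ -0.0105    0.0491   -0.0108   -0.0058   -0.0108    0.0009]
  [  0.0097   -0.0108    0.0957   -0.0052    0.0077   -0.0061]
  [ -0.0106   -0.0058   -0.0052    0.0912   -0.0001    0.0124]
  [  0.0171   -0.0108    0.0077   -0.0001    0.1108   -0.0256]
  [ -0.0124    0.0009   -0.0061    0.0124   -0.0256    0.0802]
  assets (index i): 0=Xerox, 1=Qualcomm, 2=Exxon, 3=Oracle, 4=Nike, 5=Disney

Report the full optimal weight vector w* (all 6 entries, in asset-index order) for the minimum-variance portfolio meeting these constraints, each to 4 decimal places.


0.4020  0.0740  0.2652  0.2265  -0.1257  0.1579

x=Σ⁻¹μ = [2.8314  2.3202  2.0553  1.8768  0.2574  1.8563]
y=Σ⁻¹𝟙 = [15.5280  30.6096  13.1338  13.0892  12.7730  17.5785]
a=μᵀx=1.542914  b=𝟙ᵀx=11.197534  c=𝟙ᵀy=102.712103  D=ac−b²=33.091181
λ₁=(c·0.180−b)/D = (102.712103·0.180−11.197534)/33.091181 = 0.220320
λ₂=(a−b·0.180)/D = (1.542914−11.197534·0.180)/33.091181 = -0.014283
w* = 0.220320·x + -0.014283·y:
  w_0 = 0.220320·2.8314 + -0.014283·15.5280 = 0.4020  (Xerox)
  w_1 = 0.220320·2.3202 + -0.014283·30.6096 = 0.0740  (Qualcomm)
  w_2 = 0.220320·2.0553 + -0.014283·13.1338 = 0.2652  (Exxon)
  w_3 = 0.220320·1.8768 + -0.014283·13.0892 = 0.2265  (Oracle)
  w_4 = 0.220320·0.2574 + -0.014283·12.7730 = -0.1257  (Nike)
  w_5 = 0.220320·1.8563 + -0.014283·17.5785 = 0.1579  (Disney)
Σw_i=1.0000  μᵀw=0.1800
σ²=wᵀΣw=λ₁·μ_p+λ₂ = 0.220320·0.180 + -0.014283 = 0.025375 ≈ 0.0254


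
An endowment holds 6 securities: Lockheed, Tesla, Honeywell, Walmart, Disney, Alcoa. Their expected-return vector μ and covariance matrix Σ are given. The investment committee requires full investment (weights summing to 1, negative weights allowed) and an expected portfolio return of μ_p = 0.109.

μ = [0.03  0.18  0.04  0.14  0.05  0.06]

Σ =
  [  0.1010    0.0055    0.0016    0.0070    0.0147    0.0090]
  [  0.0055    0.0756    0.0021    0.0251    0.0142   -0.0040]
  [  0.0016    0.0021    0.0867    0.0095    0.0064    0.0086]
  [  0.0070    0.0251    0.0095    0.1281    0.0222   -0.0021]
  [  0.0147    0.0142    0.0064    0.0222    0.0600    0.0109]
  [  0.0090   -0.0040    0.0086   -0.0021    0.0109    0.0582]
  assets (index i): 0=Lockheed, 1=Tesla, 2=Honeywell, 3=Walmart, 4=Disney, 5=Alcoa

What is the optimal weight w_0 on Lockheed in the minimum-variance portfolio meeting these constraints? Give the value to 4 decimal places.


u=Σ⁻¹μ = [0.0460  2.2454  0.2261  0.6895  -0.2082  1.2086]
v=Σ⁻¹𝟙 = [6.5413  10.6200  8.7744  3.6212  7.6777  14.2967]
a=μᵀu=0.573244  b=𝟙ᵀu=4.207456  c=𝟙ᵀv=51.531182  D=ac−b²=11.837258
λ₁=(c·0.109−b)/D = (51.531182·0.109−4.207456)/11.837258 = 0.119068
λ₂=(a−b·0.109)/D = (0.573244−4.207456·0.109)/11.837258 = 0.009684
w* = 0.119068·u + 0.009684·v:
  w_0 = 0.119068·0.0460 + 0.009684·6.5413 = 0.0688  (Lockheed)
  w_1 = 0.119068·2.2454 + 0.009684·10.6200 = 0.3702  (Tesla)
  w_2 = 0.119068·0.2261 + 0.009684·8.7744 = 0.1119  (Honeywell)
  w_3 = 0.119068·0.6895 + 0.009684·3.6212 = 0.1172  (Walmart)
  w_4 = 0.119068·-0.2082 + 0.009684·7.6777 = 0.0496  (Disney)
  w_5 = 0.119068·1.2086 + 0.009684·14.2967 = 0.2824  (Alcoa)
Σw_i=1.0000  μᵀw=0.1090
σ²=wᵀΣw=λ₁·μ_p+λ₂ = 0.119068·0.109 + 0.009684 = 0.022662 ≈ 0.0227

0.0688


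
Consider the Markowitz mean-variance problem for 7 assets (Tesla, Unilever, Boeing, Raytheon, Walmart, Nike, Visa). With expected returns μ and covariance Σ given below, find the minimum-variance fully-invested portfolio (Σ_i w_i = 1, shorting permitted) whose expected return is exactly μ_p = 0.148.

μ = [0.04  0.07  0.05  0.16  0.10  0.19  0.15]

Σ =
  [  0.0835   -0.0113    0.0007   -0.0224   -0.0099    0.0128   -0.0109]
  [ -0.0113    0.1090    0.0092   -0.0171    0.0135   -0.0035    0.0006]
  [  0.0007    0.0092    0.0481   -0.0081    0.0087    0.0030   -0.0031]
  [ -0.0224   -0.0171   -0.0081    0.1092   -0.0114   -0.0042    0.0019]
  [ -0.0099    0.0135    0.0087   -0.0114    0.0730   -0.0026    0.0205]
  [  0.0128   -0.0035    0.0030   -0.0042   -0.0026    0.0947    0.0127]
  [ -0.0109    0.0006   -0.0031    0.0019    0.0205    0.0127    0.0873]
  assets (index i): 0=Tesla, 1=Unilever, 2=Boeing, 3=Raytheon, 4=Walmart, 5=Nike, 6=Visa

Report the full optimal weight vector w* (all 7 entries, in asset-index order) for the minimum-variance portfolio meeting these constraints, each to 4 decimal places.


0.0436  0.0762  -0.0102  0.2637  0.1456  0.3128  0.1683

p=Σ⁻¹μ = [1.2026  0.9095  0.9406  2.1052  1.2846  1.8038  1.2856]
q=Σ⁻¹𝟙 = [19.7035  11.0390  19.3672  17.7466  12.1951  7.4458  10.1936]
a=μᵀp=1.159663  b=𝟙ᵀp=9.531936  c=𝟙ᵀq=97.690797  D=ac−b²=22.430563
λ₁=(c·0.148−b)/D = (97.690797·0.148−9.531936)/22.430563 = 0.219625
λ₂=(a−b·0.148)/D = (1.159663−9.531936·0.148)/22.430563 = -0.011193
w* = 0.219625·p + -0.011193·q:
  w_0 = 0.219625·1.2026 + -0.011193·19.7035 = 0.0436  (Tesla)
  w_1 = 0.219625·0.9095 + -0.011193·11.0390 = 0.0762  (Unilever)
  w_2 = 0.219625·0.9406 + -0.011193·19.3672 = -0.0102  (Boeing)
  w_3 = 0.219625·2.1052 + -0.011193·17.7466 = 0.2637  (Raytheon)
  w_4 = 0.219625·1.2846 + -0.011193·12.1951 = 0.1456  (Walmart)
  w_5 = 0.219625·1.8038 + -0.011193·7.4458 = 0.3128  (Nike)
  w_6 = 0.219625·1.2856 + -0.011193·10.1936 = 0.1683  (Visa)
Σw_i=1.0000  μᵀw=0.1480
σ²=wᵀΣw=λ₁·μ_p+λ₂ = 0.219625·0.148 + -0.011193 = 0.021311 ≈ 0.0213


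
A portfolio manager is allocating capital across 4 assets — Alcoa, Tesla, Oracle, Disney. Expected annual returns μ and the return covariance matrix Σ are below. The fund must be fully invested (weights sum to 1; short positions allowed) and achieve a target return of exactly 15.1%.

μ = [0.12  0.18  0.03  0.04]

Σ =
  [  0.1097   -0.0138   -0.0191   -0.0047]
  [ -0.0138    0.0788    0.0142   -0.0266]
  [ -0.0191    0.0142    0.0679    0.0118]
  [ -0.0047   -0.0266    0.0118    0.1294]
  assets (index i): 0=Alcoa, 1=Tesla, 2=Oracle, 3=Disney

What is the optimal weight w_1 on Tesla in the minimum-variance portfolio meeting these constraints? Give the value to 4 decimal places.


p=Σ⁻¹μ = [1.5111  2.8464  0.1084  0.9392]
q=Σ⁻¹𝟙 = [13.9403  16.1938  13.4662  10.3352]
a=μᵀp=0.734505  b=𝟙ᵀp=5.405120  c=𝟙ᵀq=53.935513  D=ac−b²=10.400599
λ₁=(c·0.151−b)/D = (53.935513·0.151−5.405120)/10.400599 = 0.263364
λ₂=(a−b·0.151)/D = (0.734505−5.405120·0.151)/10.400599 = -0.007852
w* = 0.263364·p + -0.007852·q:
  w_0 = 0.263364·1.5111 + -0.007852·13.9403 = 0.2885  (Alcoa)
  w_1 = 0.263364·2.8464 + -0.007852·16.1938 = 0.6225  (Tesla)
  w_2 = 0.263364·0.1084 + -0.007852·13.4662 = -0.0772  (Oracle)
  w_3 = 0.263364·0.9392 + -0.007852·10.3352 = 0.1662  (Disney)
Σw_i=1.0000  μᵀw=0.1510
σ²=wᵀΣw=λ₁·μ_p+λ₂ = 0.263364·0.151 + -0.007852 = 0.031916 ≈ 0.0319

0.6225


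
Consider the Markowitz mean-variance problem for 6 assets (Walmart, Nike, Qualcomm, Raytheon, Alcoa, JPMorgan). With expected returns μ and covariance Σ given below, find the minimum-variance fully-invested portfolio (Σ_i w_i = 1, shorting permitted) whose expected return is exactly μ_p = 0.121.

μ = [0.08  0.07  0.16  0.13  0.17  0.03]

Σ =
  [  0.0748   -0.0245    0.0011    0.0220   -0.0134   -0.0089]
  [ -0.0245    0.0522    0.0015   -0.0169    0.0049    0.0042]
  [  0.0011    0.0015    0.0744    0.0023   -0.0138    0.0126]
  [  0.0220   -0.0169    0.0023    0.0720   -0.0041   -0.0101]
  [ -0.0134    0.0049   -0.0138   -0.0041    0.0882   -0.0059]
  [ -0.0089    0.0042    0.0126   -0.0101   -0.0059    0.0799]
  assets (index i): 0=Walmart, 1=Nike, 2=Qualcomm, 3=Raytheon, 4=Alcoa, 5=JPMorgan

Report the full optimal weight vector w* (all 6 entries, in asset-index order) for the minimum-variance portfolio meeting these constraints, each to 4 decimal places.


0.1505  0.2088  0.2085  0.1701  0.2214  0.0406

p=Σ⁻¹μ = [1.7786  2.4670  2.4031  1.9811  2.5624  0.5046]
q=Σ⁻¹𝟙 = [23.6694  32.6184  12.5217  16.9564  16.8626  14.8515]
a=μᵀp=1.407769  b=𝟙ᵀp=11.696830  c=𝟙ᵀq=117.479999  D=ac−b²=28.568835
λ₁=(c·0.121−b)/D = (117.479999·0.121−11.696830)/28.568835 = 0.088147
λ₂=(a−b·0.121)/D = (1.407769−11.696830·0.121)/28.568835 = -0.000264
w* = 0.088147·p + -0.000264·q:
  w_0 = 0.088147·1.7786 + -0.000264·23.6694 = 0.1505  (Walmart)
  w_1 = 0.088147·2.4670 + -0.000264·32.6184 = 0.2088  (Nike)
  w_2 = 0.088147·2.4031 + -0.000264·12.5217 = 0.2085  (Qualcomm)
  w_3 = 0.088147·1.9811 + -0.000264·16.9564 = 0.1701  (Raytheon)
  w_4 = 0.088147·2.5624 + -0.000264·16.8626 = 0.2214  (Alcoa)
  w_5 = 0.088147·0.5046 + -0.000264·14.8515 = 0.0406  (JPMorgan)
Σw_i=1.0000  μᵀw=0.1210
σ²=wᵀΣw=λ₁·μ_p+λ₂ = 0.088147·0.121 + -0.000264 = 0.010402 ≈ 0.0104


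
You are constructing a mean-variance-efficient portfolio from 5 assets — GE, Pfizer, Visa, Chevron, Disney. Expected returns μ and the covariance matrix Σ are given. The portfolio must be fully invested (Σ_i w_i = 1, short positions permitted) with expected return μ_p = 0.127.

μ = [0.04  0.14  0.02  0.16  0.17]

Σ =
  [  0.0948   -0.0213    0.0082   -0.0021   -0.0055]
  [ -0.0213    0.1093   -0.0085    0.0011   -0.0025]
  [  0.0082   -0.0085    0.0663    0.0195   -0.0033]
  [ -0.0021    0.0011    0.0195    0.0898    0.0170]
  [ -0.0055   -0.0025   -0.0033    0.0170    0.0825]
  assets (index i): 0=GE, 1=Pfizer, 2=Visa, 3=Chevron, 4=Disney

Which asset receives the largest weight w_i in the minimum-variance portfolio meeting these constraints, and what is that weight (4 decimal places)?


p=Σ⁻¹μ = [0.8913  1.4878  0.0589  1.4165  1.8756]
q=Σ⁻¹𝟙 = [13.1303  13.0341  14.0541  5.8168  12.7551]
a=μᵀp=0.790612  b=𝟙ᵀp=5.730110  c=𝟙ᵀq=58.790294  D=ac−b²=13.646174
λ₁=(c·0.127−b)/D = (58.790294·0.127−5.730110)/13.646174 = 0.127234
λ₂=(a−b·0.127)/D = (0.790612−5.730110·0.127)/13.646174 = 0.004609
w* = 0.127234·p + 0.004609·q:
  w_0 = 0.127234·0.8913 + 0.004609·13.1303 = 0.1739  (GE)
  w_1 = 0.127234·1.4878 + 0.004609·13.0341 = 0.2494  (Pfizer)
  w_2 = 0.127234·0.0589 + 0.004609·14.0541 = 0.0723  (Visa)
  w_3 = 0.127234·1.4165 + 0.004609·5.8168 = 0.2070  (Chevron)
  w_4 = 0.127234·1.8756 + 0.004609·12.7551 = 0.2974  (Disney)
Σw_i=1.0000  μᵀw=0.1270
σ²=wᵀΣw=λ₁·μ_p+λ₂ = 0.127234·0.127 + 0.004609 = 0.020767 ≈ 0.0208

Disney (0.2974)


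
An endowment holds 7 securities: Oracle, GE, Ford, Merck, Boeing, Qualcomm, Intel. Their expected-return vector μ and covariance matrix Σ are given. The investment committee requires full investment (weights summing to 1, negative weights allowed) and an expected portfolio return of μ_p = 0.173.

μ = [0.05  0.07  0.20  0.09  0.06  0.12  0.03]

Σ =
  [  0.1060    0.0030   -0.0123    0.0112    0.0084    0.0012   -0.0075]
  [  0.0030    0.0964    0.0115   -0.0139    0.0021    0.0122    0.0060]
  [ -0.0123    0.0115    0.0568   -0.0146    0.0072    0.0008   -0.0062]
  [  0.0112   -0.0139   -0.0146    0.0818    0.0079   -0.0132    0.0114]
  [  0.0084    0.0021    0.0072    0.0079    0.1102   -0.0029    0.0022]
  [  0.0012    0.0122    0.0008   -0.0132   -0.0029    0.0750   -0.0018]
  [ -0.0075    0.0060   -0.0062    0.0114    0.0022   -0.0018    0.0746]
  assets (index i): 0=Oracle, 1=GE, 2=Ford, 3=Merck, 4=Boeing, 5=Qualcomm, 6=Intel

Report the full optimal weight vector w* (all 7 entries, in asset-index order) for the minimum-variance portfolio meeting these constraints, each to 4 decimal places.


g=Σ⁻¹μ = [0.7473  0.2196  4.1711  1.9965  0.1062  1.8764  0.5433]
h=Σ⁻¹𝟙 = [10.5892  6.6976  23.2367  16.0763  5.5973  15.1990  13.6069]
a=μᵀg=1.314481  b=𝟙ᵀg=9.660418  c=𝟙ᵀh=91.002990  D=ac−b²=26.298027
λ₁=(c·0.173−b)/D = (91.002990·0.173−9.660418)/26.298027 = 0.231314
λ₂=(a−b·0.173)/D = (1.314481−9.660418·0.173)/26.298027 = -0.013566
w* = 0.231314·g + -0.013566·h:
  w_0 = 0.231314·0.7473 + -0.013566·10.5892 = 0.0292  (Oracle)
  w_1 = 0.231314·0.2196 + -0.013566·6.6976 = -0.0401  (GE)
  w_2 = 0.231314·4.1711 + -0.013566·23.2367 = 0.6496  (Ford)
  w_3 = 0.231314·1.9965 + -0.013566·16.0763 = 0.2437  (Merck)
  w_4 = 0.231314·0.1062 + -0.013566·5.5973 = -0.0514  (Boeing)
  w_5 = 0.231314·1.8764 + -0.013566·15.1990 = 0.2278  (Qualcomm)
  w_6 = 0.231314·0.5433 + -0.013566·13.6069 = -0.0589  (Intel)
Σw_i=1.0000  μᵀw=0.1730
σ²=wᵀΣw=λ₁·μ_p+λ₂ = 0.231314·0.173 + -0.013566 = 0.026451 ≈ 0.0265

0.0292  -0.0401  0.6496  0.2437  -0.0514  0.2278  -0.0589


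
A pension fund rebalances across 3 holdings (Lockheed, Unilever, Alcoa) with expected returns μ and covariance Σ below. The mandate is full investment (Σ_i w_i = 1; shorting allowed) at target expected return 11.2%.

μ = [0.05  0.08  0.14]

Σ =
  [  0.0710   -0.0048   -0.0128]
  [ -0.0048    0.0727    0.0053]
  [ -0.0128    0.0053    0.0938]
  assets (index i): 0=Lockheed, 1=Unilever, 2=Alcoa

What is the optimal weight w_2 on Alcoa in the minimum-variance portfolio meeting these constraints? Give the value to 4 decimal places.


p=Σ⁻¹μ = [1.0600  1.0554  1.5775]
q=Σ⁻¹𝟙 = [17.2345  14.0021  12.2216]
a=μᵀp=0.358287  b=𝟙ᵀp=3.692919  c=𝟙ᵀq=43.458181  D=ac−b²=1.932856
λ₁=(c·0.112−b)/D = (43.458181·0.112−3.692919)/1.932856 = 0.607597
λ₂=(a−b·0.112)/D = (0.358287−3.692919·0.112)/1.932856 = -0.028621
w* = 0.607597·p + -0.028621·q:
  w_0 = 0.607597·1.0600 + -0.028621·17.2345 = 0.1508  (Lockheed)
  w_1 = 0.607597·1.0554 + -0.028621·14.0021 = 0.2405  (Unilever)
  w_2 = 0.607597·1.5775 + -0.028621·12.2216 = 0.6087  (Alcoa)
Σw_i=1.0000  μᵀw=0.1120
σ²=wᵀΣw=λ₁·μ_p+λ₂ = 0.607597·0.112 + -0.028621 = 0.039430 ≈ 0.0394

0.6087


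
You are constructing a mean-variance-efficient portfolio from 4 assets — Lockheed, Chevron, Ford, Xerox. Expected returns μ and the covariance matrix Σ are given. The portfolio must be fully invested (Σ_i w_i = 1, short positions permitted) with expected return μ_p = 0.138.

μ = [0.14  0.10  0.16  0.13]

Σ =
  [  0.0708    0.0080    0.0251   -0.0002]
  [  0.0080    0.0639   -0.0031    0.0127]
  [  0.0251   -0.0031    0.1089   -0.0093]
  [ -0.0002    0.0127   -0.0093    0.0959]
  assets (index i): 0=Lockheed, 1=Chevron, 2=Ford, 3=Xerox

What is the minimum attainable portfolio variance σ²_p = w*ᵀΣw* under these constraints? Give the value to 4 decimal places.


g=Σ⁻¹μ = [1.3869  1.1906  1.2968  1.3266]
h=Σ⁻¹𝟙 = [9.8195  12.9205  8.1005  9.5225]
a=μᵀg=0.693156  b=𝟙ᵀg=5.200780  c=𝟙ᵀh=40.362967  D=ac−b²=0.929714
λ₁=(c·0.138−b)/D = (40.362967·0.138−5.200780)/0.929714 = 0.397229
λ₂=(a−b·0.138)/D = (0.693156−5.200780·0.138)/0.929714 = -0.026408
w* = 0.397229·g + -0.026408·h:
  w_0 = 0.397229·1.3869 + -0.026408·9.8195 = 0.2916  (Lockheed)
  w_1 = 0.397229·1.1906 + -0.026408·12.9205 = 0.1317  (Chevron)
  w_2 = 0.397229·1.2968 + -0.026408·8.1005 = 0.3012  (Ford)
  w_3 = 0.397229·1.3266 + -0.026408·9.5225 = 0.2755  (Xerox)
Σw_i=1.0000  μᵀw=0.1380
σ²=wᵀΣw=λ₁·μ_p+λ₂ = 0.397229·0.138 + -0.026408 = 0.028410 ≈ 0.0284

0.0284


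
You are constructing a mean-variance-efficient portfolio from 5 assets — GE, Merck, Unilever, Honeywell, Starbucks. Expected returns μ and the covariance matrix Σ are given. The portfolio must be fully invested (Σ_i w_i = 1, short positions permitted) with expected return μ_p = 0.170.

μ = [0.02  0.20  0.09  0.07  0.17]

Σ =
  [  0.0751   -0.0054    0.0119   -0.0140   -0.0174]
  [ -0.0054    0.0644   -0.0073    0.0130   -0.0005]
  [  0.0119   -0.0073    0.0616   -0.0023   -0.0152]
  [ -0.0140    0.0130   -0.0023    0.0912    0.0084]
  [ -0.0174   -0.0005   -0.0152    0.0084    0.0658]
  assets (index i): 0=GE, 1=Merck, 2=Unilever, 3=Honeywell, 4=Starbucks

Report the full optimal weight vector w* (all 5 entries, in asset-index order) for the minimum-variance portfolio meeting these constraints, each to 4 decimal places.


-0.0063  0.4391  0.2496  -0.0585  0.3761

x=Σ⁻¹μ = [0.9369  3.4653  2.5417  0.1662  3.4236]
y=Σ⁻¹𝟙 = [18.5870  17.7082  20.9904  9.6250  23.8673]
a=μᵀx=1.534196  b=𝟙ᵀx=10.533708  c=𝟙ᵀy=90.777877  D=ac−b²=28.312029
λ₁=(c·0.170−b)/D = (90.777877·0.170−10.533708)/28.312029 = 0.173019
λ₂=(a−b·0.170)/D = (1.534196−10.533708·0.170)/28.312029 = -0.009061
w* = 0.173019·x + -0.009061·y:
  w_0 = 0.173019·0.9369 + -0.009061·18.5870 = -0.0063  (GE)
  w_1 = 0.173019·3.4653 + -0.009061·17.7082 = 0.4391  (Merck)
  w_2 = 0.173019·2.5417 + -0.009061·20.9904 = 0.2496  (Unilever)
  w_3 = 0.173019·0.1662 + -0.009061·9.6250 = -0.0585  (Honeywell)
  w_4 = 0.173019·3.4236 + -0.009061·23.8673 = 0.3761  (Starbucks)
Σw_i=1.0000  μᵀw=0.1700
σ²=wᵀΣw=λ₁·μ_p+λ₂ = 0.173019·0.170 + -0.009061 = 0.020352 ≈ 0.0204


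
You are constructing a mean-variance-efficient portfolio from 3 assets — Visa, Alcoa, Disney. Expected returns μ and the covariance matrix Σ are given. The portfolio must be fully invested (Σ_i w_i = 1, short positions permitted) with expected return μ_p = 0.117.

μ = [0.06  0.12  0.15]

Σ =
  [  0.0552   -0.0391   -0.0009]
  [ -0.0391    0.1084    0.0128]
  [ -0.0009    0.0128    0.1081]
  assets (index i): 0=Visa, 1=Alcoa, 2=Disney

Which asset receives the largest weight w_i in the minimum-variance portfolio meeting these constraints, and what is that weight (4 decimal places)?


p=Σ⁻¹μ = [2.4055  1.8341  1.1905]
q=Σ⁻¹𝟙 = [32.4639  20.0915  7.1420]
a=μᵀp=0.542995  b=𝟙ᵀp=5.430109  c=𝟙ᵀq=59.697359  D=ac−b²=2.929265
λ₁=(c·0.117−b)/D = (59.697359·0.117−5.430109)/2.929265 = 0.530673
λ₂=(a−b·0.117)/D = (0.542995−5.430109·0.117)/2.929265 = -0.031519
w* = 0.530673·p + -0.031519·q:
  w_0 = 0.530673·2.4055 + -0.031519·32.4639 = 0.2533  (Visa)
  w_1 = 0.530673·1.8341 + -0.031519·20.0915 = 0.3400  (Alcoa)
  w_2 = 0.530673·1.1905 + -0.031519·7.1420 = 0.4066  (Disney)
Σw_i=1.0000  μᵀw=0.1170
σ²=wᵀΣw=λ₁·μ_p+λ₂ = 0.530673·0.117 + -0.031519 = 0.030570 ≈ 0.0306

Disney (0.4066)


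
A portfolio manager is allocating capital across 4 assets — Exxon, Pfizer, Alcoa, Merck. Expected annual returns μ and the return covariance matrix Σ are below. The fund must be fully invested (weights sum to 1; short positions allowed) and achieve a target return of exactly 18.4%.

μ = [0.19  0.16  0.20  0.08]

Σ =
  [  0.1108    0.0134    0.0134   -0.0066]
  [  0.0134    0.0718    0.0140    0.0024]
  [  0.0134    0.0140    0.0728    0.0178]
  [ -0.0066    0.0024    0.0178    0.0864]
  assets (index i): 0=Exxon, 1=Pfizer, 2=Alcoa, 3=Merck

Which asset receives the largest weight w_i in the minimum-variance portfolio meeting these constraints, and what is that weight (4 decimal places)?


Alcoa (0.4487)

p=Σ⁻¹μ = [1.3087  1.5620  2.0700  0.5560]
q=Σ⁻¹𝟙 = [7.3974  10.6804  7.8190  10.2316]
a=μᵀp=0.957053  b=𝟙ᵀp=5.496713  c=𝟙ᵀq=36.128480  D=ac−b²=4.363005
λ₁=(c·0.184−b)/D = (36.128480·0.184−5.496713)/4.363005 = 0.263792
λ₂=(a−b·0.184)/D = (0.957053−5.496713·0.184)/4.363005 = -0.012455
w* = 0.263792·p + -0.012455·q:
  w_0 = 0.263792·1.3087 + -0.012455·7.3974 = 0.2531  (Exxon)
  w_1 = 0.263792·1.5620 + -0.012455·10.6804 = 0.2790  (Pfizer)
  w_2 = 0.263792·2.0700 + -0.012455·7.8190 = 0.4487  (Alcoa)
  w_3 = 0.263792·0.5560 + -0.012455·10.2316 = 0.0192  (Merck)
Σw_i=1.0000  μᵀw=0.1840
σ²=wᵀΣw=λ₁·μ_p+λ₂ = 0.263792·0.184 + -0.012455 = 0.036083 ≈ 0.0361


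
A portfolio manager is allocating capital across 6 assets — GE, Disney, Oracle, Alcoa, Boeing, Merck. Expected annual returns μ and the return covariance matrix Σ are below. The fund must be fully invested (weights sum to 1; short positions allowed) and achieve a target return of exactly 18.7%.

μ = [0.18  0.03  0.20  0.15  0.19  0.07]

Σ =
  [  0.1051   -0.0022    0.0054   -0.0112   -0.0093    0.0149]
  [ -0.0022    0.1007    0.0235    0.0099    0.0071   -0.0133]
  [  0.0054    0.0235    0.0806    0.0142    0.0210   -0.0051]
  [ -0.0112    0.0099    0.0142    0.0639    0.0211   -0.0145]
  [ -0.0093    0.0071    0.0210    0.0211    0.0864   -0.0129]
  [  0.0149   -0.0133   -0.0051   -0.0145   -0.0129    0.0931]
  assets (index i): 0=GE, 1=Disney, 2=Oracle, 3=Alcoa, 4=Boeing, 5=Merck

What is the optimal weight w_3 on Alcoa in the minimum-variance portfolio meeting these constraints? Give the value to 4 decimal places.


x=Σ⁻¹μ = [1.8318  -0.2353  1.7048  2.0168  1.6675  1.0637]
y=Σ⁻¹𝟙 = [9.8275  8.7221  5.0681  15.1289  9.1256  14.3127]
a=μᵀx=1.357432  b=𝟙ᵀx=8.049327  c=𝟙ᵀy=62.184872  D=ac−b²=19.620105
λ₁=(c·0.187−b)/D = (62.184872·0.187−8.049327)/19.620105 = 0.182427
λ₂=(a−b·0.187)/D = (1.357432−8.049327·0.187)/19.620105 = -0.007533
w* = 0.182427·x + -0.007533·y:
  w_0 = 0.182427·1.8318 + -0.007533·9.8275 = 0.2601  (GE)
  w_1 = 0.182427·-0.2353 + -0.007533·8.7221 = -0.1086  (Disney)
  w_2 = 0.182427·1.7048 + -0.007533·5.0681 = 0.2728  (Oracle)
  w_3 = 0.182427·2.0168 + -0.007533·15.1289 = 0.2540  (Alcoa)
  w_4 = 0.182427·1.6675 + -0.007533·9.1256 = 0.2355  (Boeing)
  w_5 = 0.182427·1.0637 + -0.007533·14.3127 = 0.0862  (Merck)
Σw_i=1.0000  μᵀw=0.1870
σ²=wᵀΣw=λ₁·μ_p+λ₂ = 0.182427·0.187 + -0.007533 = 0.026581 ≈ 0.0266

0.2540


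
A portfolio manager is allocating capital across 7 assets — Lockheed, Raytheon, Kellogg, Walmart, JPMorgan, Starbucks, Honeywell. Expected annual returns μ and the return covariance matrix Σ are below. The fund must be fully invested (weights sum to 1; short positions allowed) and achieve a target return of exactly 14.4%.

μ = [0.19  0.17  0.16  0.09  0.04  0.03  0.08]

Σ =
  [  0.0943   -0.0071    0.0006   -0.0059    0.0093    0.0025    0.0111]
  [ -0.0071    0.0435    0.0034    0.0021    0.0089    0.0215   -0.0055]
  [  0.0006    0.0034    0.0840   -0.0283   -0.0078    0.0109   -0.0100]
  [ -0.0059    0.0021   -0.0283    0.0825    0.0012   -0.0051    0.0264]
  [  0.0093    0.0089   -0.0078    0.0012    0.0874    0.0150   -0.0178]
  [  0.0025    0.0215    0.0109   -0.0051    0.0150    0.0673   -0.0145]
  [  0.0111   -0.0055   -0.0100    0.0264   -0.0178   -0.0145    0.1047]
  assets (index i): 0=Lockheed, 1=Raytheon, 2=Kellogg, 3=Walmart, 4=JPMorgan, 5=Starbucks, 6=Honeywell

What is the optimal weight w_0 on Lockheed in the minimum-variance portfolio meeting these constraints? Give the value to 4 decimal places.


x=Σ⁻¹μ = [2.4334  4.7078  2.5556  1.8073  0.2414  -1.3954  0.3896]
y=Σ⁻¹𝟙 = [10.4439  18.3236  17.6270  15.5324  10.6958  6.6924  9.9187]
a=μᵀx=1.833191  b=𝟙ᵀx=10.739698  c=𝟙ᵀy=89.233862  D=ac−b²=48.241577
λ₁=(c·0.144−b)/D = (89.233862·0.144−10.739698)/48.241577 = 0.043738
λ₂=(a−b·0.144)/D = (1.833191−10.739698·0.144)/48.241577 = 0.005942
w* = 0.043738·x + 0.005942·y:
  w_0 = 0.043738·2.4334 + 0.005942·10.4439 = 0.1685  (Lockheed)
  w_1 = 0.043738·4.7078 + 0.005942·18.3236 = 0.3148  (Raytheon)
  w_2 = 0.043738·2.5556 + 0.005942·17.6270 = 0.2165  (Kellogg)
  w_3 = 0.043738·1.8073 + 0.005942·15.5324 = 0.1713  (Walmart)
  w_4 = 0.043738·0.2414 + 0.005942·10.6958 = 0.0741  (JPMorgan)
  w_5 = 0.043738·-1.3954 + 0.005942·6.6924 = -0.0213  (Starbucks)
  w_6 = 0.043738·0.3896 + 0.005942·9.9187 = 0.0760  (Honeywell)
Σw_i=1.0000  μᵀw=0.1440
σ²=wᵀΣw=λ₁·μ_p+λ₂ = 0.043738·0.144 + 0.005942 = 0.012241 ≈ 0.0122

0.1685


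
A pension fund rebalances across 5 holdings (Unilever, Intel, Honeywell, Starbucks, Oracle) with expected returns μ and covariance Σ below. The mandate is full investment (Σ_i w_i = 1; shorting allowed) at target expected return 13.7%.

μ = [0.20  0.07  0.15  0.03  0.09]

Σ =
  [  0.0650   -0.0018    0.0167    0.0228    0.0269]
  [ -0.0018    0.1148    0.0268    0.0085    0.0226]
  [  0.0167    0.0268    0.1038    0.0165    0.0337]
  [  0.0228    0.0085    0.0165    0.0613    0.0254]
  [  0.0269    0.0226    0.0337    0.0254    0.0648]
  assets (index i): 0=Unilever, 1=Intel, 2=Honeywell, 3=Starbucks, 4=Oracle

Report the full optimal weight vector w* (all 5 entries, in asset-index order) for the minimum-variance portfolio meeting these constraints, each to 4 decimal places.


0.4552  0.1896  0.1566  0.1447  0.0539

u=Σ⁻¹μ = [3.3022  0.5581  1.0314  -0.9532  -0.3393]
v=Σ⁻¹𝟙 = [9.9429  6.6357  3.7395  9.2755  3.4097]
a=μᵀu=0.795079  b=𝟙ᵀu=3.599156  c=𝟙ᵀv=33.003374  D=ac−b²=13.286379
λ₁=(c·0.137−b)/D = (33.003374·0.137−3.599156)/13.286379 = 0.069417
λ₂=(a−b·0.137)/D = (0.795079−3.599156·0.137)/13.286379 = 0.022730
w* = 0.069417·u + 0.022730·v:
  w_0 = 0.069417·3.3022 + 0.022730·9.9429 = 0.4552  (Unilever)
  w_1 = 0.069417·0.5581 + 0.022730·6.6357 = 0.1896  (Intel)
  w_2 = 0.069417·1.0314 + 0.022730·3.7395 = 0.1566  (Honeywell)
  w_3 = 0.069417·-0.9532 + 0.022730·9.2755 = 0.1447  (Starbucks)
  w_4 = 0.069417·-0.3393 + 0.022730·3.4097 = 0.0539  (Oracle)
Σw_i=1.0000  μᵀw=0.1370
σ²=wᵀΣw=λ₁·μ_p+λ₂ = 0.069417·0.137 + 0.022730 = 0.032240 ≈ 0.0322


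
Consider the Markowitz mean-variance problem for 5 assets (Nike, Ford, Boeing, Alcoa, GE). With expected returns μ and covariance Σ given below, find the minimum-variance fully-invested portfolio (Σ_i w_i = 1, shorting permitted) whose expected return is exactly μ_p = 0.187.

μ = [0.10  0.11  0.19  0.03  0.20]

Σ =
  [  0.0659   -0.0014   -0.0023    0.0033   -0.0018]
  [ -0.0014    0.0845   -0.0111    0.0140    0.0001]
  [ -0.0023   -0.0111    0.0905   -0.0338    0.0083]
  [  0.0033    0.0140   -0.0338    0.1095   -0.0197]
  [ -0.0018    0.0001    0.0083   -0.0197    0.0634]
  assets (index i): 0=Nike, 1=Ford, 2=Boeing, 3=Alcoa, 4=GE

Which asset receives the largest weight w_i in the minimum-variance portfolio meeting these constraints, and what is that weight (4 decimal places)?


GE (0.5406)

p=Σ⁻¹μ = [1.6556  1.4238  2.5440  1.4225  3.3083]
q=Σ⁻¹𝟙 = [15.7417  11.6918  17.0632  15.8278  18.8856]
a=μᵀp=1.509877  b=𝟙ᵀp=10.354234  c=𝟙ᵀq=79.210161  D=ac−b²=12.387433
λ₁=(c·0.187−b)/D = (79.210161·0.187−10.354234)/12.387433 = 0.359886
λ₂=(a−b·0.187)/D = (1.509877−10.354234·0.187)/12.387433 = -0.034419
w* = 0.359886·p + -0.034419·q:
  w_0 = 0.359886·1.6556 + -0.034419·15.7417 = 0.0540  (Nike)
  w_1 = 0.359886·1.4238 + -0.034419·11.6918 = 0.1100  (Ford)
  w_2 = 0.359886·2.5440 + -0.034419·17.0632 = 0.3283  (Boeing)
  w_3 = 0.359886·1.4225 + -0.034419·15.8278 = -0.0328  (Alcoa)
  w_4 = 0.359886·3.3083 + -0.034419·18.8856 = 0.5406  (GE)
Σw_i=1.0000  μᵀw=0.1870
σ²=wᵀΣw=λ₁·μ_p+λ₂ = 0.359886·0.187 + -0.034419 = 0.032880 ≈ 0.0329


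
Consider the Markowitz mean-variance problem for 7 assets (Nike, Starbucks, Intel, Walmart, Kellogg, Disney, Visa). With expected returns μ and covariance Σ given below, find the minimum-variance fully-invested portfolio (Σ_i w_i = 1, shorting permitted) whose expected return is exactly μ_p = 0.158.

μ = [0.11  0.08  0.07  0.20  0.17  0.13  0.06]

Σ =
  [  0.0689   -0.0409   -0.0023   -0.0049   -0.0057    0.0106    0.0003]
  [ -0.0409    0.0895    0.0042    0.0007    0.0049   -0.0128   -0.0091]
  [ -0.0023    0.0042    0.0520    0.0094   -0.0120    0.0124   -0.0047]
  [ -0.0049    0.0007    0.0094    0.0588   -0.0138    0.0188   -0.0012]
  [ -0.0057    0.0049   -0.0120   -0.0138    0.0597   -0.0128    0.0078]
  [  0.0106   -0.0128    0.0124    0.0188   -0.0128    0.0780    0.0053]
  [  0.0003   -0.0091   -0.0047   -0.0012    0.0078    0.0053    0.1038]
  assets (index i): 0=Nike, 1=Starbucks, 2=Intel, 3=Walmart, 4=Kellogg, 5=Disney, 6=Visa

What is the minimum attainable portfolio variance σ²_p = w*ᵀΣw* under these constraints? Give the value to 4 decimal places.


p=Σ⁻¹μ = [3.5510  2.3798  1.3688  4.1568  4.3845  1.0404  0.5038]
q=Σ⁻¹𝟙 = [32.8834  25.8754  20.1436  20.1005  26.8555  8.2437  10.5128]
a=μᵀp=2.419024  b=𝟙ᵀp=17.385236  c=𝟙ᵀq=144.614901  D=ac−b²=47.580563
λ₁=(c·0.158−b)/D = (144.614901·0.158−17.385236)/47.580563 = 0.114835
λ₂=(a−b·0.158)/D = (2.419024−17.385236·0.158)/47.580563 = -0.006890
w* = 0.114835·p + -0.006890·q:
  w_0 = 0.114835·3.5510 + -0.006890·32.8834 = 0.1812  (Nike)
  w_1 = 0.114835·2.3798 + -0.006890·25.8754 = 0.0950  (Starbucks)
  w_2 = 0.114835·1.3688 + -0.006890·20.1436 = 0.0184  (Intel)
  w_3 = 0.114835·4.1568 + -0.006890·20.1005 = 0.3388  (Walmart)
  w_4 = 0.114835·4.3845 + -0.006890·26.8555 = 0.3185  (Kellogg)
  w_5 = 0.114835·1.0404 + -0.006890·8.2437 = 0.0627  (Disney)
  w_6 = 0.114835·0.5038 + -0.006890·10.5128 = -0.0146  (Visa)
Σw_i=1.0000  μᵀw=0.1580
σ²=wᵀΣw=λ₁·μ_p+λ₂ = 0.114835·0.158 + -0.006890 = 0.011254 ≈ 0.0113

0.0113


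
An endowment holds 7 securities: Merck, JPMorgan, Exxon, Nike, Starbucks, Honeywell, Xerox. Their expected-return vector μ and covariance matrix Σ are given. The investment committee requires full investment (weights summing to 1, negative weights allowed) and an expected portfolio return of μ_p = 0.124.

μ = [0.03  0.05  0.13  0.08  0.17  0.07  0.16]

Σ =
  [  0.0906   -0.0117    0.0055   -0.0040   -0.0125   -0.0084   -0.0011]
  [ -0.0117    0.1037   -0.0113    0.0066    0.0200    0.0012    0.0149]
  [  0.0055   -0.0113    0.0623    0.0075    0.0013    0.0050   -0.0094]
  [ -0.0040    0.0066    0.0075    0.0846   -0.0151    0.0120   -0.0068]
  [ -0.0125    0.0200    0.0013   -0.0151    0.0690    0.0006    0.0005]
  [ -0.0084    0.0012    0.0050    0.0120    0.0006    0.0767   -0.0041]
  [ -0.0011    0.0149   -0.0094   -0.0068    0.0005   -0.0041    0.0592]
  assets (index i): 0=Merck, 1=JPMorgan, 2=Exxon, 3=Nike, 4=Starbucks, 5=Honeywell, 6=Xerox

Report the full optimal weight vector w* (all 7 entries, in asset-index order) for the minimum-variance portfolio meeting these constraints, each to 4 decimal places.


g=Σ⁻¹μ = [0.7418  -0.3559  2.1568  1.5041  2.9588  0.7795  3.3503]
h=Σ⁻¹𝟙 = [15.3132  5.6193  15.7834  13.8346  18.1115  12.3911  20.5625]
a=μᵀg=1.498768  b=𝟙ᵀg=11.135312  c=𝟙ᵀh=101.615643  D=ac−b²=28.303069
λ₁=(c·0.124−b)/D = (101.615643·0.124−11.135312)/28.303069 = 0.051762
λ₂=(a−b·0.124)/D = (1.498768−11.135312·0.124)/28.303069 = 0.004169
w* = 0.051762·g + 0.004169·h:
  w_0 = 0.051762·0.7418 + 0.004169·15.3132 = 0.1022  (Merck)
  w_1 = 0.051762·-0.3559 + 0.004169·5.6193 = 0.0050  (JPMorgan)
  w_2 = 0.051762·2.1568 + 0.004169·15.7834 = 0.1774  (Exxon)
  w_3 = 0.051762·1.5041 + 0.004169·13.8346 = 0.1355  (Nike)
  w_4 = 0.051762·2.9588 + 0.004169·18.1115 = 0.2287  (Starbucks)
  w_5 = 0.051762·0.7795 + 0.004169·12.3911 = 0.0920  (Honeywell)
  w_6 = 0.051762·3.3503 + 0.004169·20.5625 = 0.2591  (Xerox)
Σw_i=1.0000  μᵀw=0.1240
σ²=wᵀΣw=λ₁·μ_p+λ₂ = 0.051762·0.124 + 0.004169 = 0.010587 ≈ 0.0106

0.1022  0.0050  0.1774  0.1355  0.2287  0.0920  0.2591


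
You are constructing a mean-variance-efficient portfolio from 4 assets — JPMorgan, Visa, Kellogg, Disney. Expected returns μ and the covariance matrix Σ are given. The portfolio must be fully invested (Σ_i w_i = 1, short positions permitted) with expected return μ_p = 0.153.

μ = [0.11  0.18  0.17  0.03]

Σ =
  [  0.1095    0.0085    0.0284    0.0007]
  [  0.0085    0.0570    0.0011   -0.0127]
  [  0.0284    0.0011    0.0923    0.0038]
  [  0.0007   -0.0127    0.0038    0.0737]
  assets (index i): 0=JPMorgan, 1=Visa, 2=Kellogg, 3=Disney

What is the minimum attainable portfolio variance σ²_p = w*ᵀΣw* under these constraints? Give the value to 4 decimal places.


0.0251

p=Σ⁻¹μ = [0.3113  3.2758  1.6707  0.8825]
q=Σ⁻¹𝟙 = [5.3046  20.2889  8.2773  16.5875]
a=μᵀp=0.934383  b=𝟙ᵀp=6.140285  c=𝟙ᵀq=50.458408  D=ac−b²=9.444402
λ₁=(c·0.153−b)/D = (50.458408·0.153−6.140285)/9.444402 = 0.167279
λ₂=(a−b·0.153)/D = (0.934383−6.140285·0.153)/9.444402 = -0.000538
w* = 0.167279·p + -0.000538·q:
  w_0 = 0.167279·0.3113 + -0.000538·5.3046 = 0.0492  (JPMorgan)
  w_1 = 0.167279·3.2758 + -0.000538·20.2889 = 0.5371  (Visa)
  w_2 = 0.167279·1.6707 + -0.000538·8.2773 = 0.2750  (Kellogg)
  w_3 = 0.167279·0.8825 + -0.000538·16.5875 = 0.1387  (Disney)
Σw_i=1.0000  μᵀw=0.1530
σ²=wᵀΣw=λ₁·μ_p+λ₂ = 0.167279·0.153 + -0.000538 = 0.025056 ≈ 0.0251


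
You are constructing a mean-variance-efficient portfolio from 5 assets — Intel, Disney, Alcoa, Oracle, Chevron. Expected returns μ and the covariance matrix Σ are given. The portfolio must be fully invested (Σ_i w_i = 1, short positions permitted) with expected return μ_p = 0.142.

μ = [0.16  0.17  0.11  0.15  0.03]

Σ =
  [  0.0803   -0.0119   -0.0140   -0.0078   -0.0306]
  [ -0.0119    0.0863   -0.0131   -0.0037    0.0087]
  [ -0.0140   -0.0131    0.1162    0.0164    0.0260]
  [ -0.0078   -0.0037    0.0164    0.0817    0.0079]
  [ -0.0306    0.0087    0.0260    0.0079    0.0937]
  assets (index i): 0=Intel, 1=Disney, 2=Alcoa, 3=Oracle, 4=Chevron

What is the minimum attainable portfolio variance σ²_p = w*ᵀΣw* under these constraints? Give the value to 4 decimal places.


p=Σ⁻¹μ = [2.9872  2.5909  1.1993  1.9438  0.5585]
q=Σ⁻¹𝟙 = [22.3687  15.1214  8.3344  12.1070  13.2400]
a=μᵀp=1.358648  b=𝟙ᵀp=9.279662  c=𝟙ᵀq=71.171464  D=ac−b²=10.584827
λ₁=(c·0.142−b)/D = (71.171464·0.142−9.279662)/10.584827 = 0.078101
λ₂=(a−b·0.142)/D = (1.358648−9.279662·0.142)/10.584827 = 0.003867
w* = 0.078101·p + 0.003867·q:
  w_0 = 0.078101·2.9872 + 0.003867·22.3687 = 0.3198  (Intel)
  w_1 = 0.078101·2.5909 + 0.003867·15.1214 = 0.2608  (Disney)
  w_2 = 0.078101·1.1993 + 0.003867·8.3344 = 0.1259  (Alcoa)
  w_3 = 0.078101·1.9438 + 0.003867·12.1070 = 0.1986  (Oracle)
  w_4 = 0.078101·0.5585 + 0.003867·13.2400 = 0.0948  (Chevron)
Σw_i=1.0000  μᵀw=0.1420
σ²=wᵀΣw=λ₁·μ_p+λ₂ = 0.078101·0.142 + 0.003867 = 0.014958 ≈ 0.0150

0.0150


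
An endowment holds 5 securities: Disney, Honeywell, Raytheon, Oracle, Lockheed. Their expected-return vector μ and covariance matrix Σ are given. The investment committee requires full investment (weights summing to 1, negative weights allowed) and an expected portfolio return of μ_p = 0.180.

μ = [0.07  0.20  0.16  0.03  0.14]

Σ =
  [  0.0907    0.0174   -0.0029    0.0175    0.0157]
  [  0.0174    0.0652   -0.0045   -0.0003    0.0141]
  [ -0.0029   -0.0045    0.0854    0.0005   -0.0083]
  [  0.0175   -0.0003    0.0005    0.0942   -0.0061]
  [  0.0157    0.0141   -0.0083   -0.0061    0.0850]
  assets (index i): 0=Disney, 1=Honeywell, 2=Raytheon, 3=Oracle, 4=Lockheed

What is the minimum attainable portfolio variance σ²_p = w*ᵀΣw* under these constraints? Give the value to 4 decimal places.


0.0292

u=Σ⁻¹μ = [-0.0448  2.9254  2.1609  0.4160  1.4109]
v=Σ⁻¹𝟙 = [5.1832  12.6050  13.5370  10.3191  10.7788]
a=μᵀu=1.137684  b=𝟙ᵀu=6.868336  c=𝟙ᵀv=52.423033  D=ac−b²=12.466812
λ₁=(c·0.180−b)/D = (52.423033·0.180−6.868336)/12.466812 = 0.205972
λ₂=(a−b·0.180)/D = (1.137684−6.868336·0.180)/12.466812 = -0.007910
w* = 0.205972·u + -0.007910·v:
  w_0 = 0.205972·-0.0448 + -0.007910·5.1832 = -0.0502  (Disney)
  w_1 = 0.205972·2.9254 + -0.007910·12.6050 = 0.5028  (Honeywell)
  w_2 = 0.205972·2.1609 + -0.007910·13.5370 = 0.3380  (Raytheon)
  w_3 = 0.205972·0.4160 + -0.007910·10.3191 = 0.0041  (Oracle)
  w_4 = 0.205972·1.4109 + -0.007910·10.7788 = 0.2053  (Lockheed)
Σw_i=1.0000  μᵀw=0.1800
σ²=wᵀΣw=λ₁·μ_p+λ₂ = 0.205972·0.180 + -0.007910 = 0.029165 ≈ 0.0292


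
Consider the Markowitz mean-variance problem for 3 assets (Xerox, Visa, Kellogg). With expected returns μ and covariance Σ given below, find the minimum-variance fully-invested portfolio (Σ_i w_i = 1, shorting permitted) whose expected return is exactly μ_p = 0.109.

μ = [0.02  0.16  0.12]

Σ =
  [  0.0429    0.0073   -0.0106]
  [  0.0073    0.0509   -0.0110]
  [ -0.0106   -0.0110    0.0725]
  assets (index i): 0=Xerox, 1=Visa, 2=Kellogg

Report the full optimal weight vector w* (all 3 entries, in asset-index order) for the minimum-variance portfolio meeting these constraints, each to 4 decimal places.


0.2704  0.4009  0.3287

p=Σ⁻¹μ = [0.4163  3.5717  2.2580]
q=Σ⁻¹𝟙 = [24.8955  20.5160  20.5458]
a=μᵀp=0.850749  b=𝟙ᵀp=6.245970  c=𝟙ᵀq=65.957344  D=ac−b²=17.101011
λ₁=(c·0.109−b)/D = (65.957344·0.109−6.245970)/17.101011 = 0.055165
λ₂=(a−b·0.109)/D = (0.850749−6.245970·0.109)/17.101011 = 0.009937
w* = 0.055165·p + 0.009937·q:
  w_0 = 0.055165·0.4163 + 0.009937·24.8955 = 0.2704  (Xerox)
  w_1 = 0.055165·3.5717 + 0.009937·20.5160 = 0.4009  (Visa)
  w_2 = 0.055165·2.2580 + 0.009937·20.5458 = 0.3287  (Kellogg)
Σw_i=1.0000  μᵀw=0.1090
σ²=wᵀΣw=λ₁·μ_p+λ₂ = 0.055165·0.109 + 0.009937 = 0.015950 ≈ 0.0160


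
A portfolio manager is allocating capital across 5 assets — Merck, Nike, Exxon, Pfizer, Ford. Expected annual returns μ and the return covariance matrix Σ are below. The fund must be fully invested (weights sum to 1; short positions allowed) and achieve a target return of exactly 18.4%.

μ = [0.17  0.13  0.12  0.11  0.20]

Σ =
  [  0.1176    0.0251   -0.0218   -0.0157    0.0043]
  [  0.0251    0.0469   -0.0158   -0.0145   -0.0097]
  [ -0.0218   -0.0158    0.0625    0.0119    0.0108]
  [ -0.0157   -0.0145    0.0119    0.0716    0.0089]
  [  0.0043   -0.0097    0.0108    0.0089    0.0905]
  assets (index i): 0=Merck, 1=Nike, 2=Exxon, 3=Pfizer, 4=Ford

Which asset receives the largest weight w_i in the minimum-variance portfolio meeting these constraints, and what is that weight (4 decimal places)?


Ford (0.6197)

x=Σ⁻¹μ = [1.2614  4.0143  2.6493  1.9277  2.0745]
y=Σ⁻¹𝟙 = [7.6728  31.9167  21.7601  17.2765  9.8103]
a=μᵀx=1.681167  b=𝟙ᵀx=11.927226  c=𝟙ᵀy=88.436367  D=ac−b²=6.417551
λ₁=(c·0.184−b)/D = (88.436367·0.184−11.927226)/6.417551 = 0.677060
λ₂=(a−b·0.184)/D = (1.681167−11.927226·0.184)/6.417551 = -0.080006
w* = 0.677060·x + -0.080006·y:
  w_0 = 0.677060·1.2614 + -0.080006·7.6728 = 0.2402  (Merck)
  w_1 = 0.677060·4.0143 + -0.080006·31.9167 = 0.1644  (Nike)
  w_2 = 0.677060·2.6493 + -0.080006·21.7601 = 0.0528  (Exxon)
  w_3 = 0.677060·1.9277 + -0.080006·17.2765 = -0.0771  (Pfizer)
  w_4 = 0.677060·2.0745 + -0.080006·9.8103 = 0.6197  (Ford)
Σw_i=1.0000  μᵀw=0.1840
σ²=wᵀΣw=λ₁·μ_p+λ₂ = 0.677060·0.184 + -0.080006 = 0.044573 ≈ 0.0446


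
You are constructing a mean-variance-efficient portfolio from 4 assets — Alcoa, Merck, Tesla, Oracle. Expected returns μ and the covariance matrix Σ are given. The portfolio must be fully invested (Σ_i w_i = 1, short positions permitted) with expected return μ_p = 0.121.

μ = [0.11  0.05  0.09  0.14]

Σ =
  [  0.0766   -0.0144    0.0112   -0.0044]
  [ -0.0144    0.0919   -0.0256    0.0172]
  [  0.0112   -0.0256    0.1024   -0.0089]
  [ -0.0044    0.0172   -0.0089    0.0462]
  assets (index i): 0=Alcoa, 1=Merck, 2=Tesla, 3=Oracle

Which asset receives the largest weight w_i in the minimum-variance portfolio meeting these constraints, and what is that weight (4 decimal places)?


u=Σ⁻¹μ = [1.5510  0.4966  1.1122  3.2074]
v=Σ⁻¹𝟙 = [14.7582  12.9863  13.2023  20.7591]
a=μᵀu=0.744572  b=𝟙ᵀu=6.367199  c=𝟙ᵀv=61.705886  D=ac−b²=5.403266
λ₁=(c·0.121−b)/D = (61.705886·0.121−6.367199)/5.403266 = 0.203435
λ₂=(a−b·0.121)/D = (0.744572−6.367199·0.121)/5.403266 = -0.004786
w* = 0.203435·u + -0.004786·v:
  w_0 = 0.203435·1.5510 + -0.004786·14.7582 = 0.2449  (Alcoa)
  w_1 = 0.203435·0.4966 + -0.004786·12.9863 = 0.0389  (Merck)
  w_2 = 0.203435·1.1122 + -0.004786·13.2023 = 0.1631  (Tesla)
  w_3 = 0.203435·3.2074 + -0.004786·20.7591 = 0.5531  (Oracle)
Σw_i=1.0000  μᵀw=0.1210
σ²=wᵀΣw=λ₁·μ_p+λ₂ = 0.203435·0.121 + -0.004786 = 0.019830 ≈ 0.0198

Oracle (0.5531)
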